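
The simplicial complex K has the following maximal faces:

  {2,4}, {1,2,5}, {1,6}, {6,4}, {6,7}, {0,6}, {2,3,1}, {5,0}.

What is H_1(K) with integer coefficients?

Fix the vertex order 0 < 1 < 2 < 3 < 4 < 5 < 6 < 7 and write every simplex with vertices in increasing order. Then dim K = 2 and the simplices of K are:

  0-simplices (8): [0], [1], [2], [3], [4], [5], [6], [7]
  1-simplices (11): [0,5], [0,6], [1,2], [1,3], [1,5], [1,6], [2,3], [2,4], [2,5], [4,6], [6,7]
  2-simplices (2): [1,2,3], [1,2,5]

giving chain groups C_0 ≅ Z^8, C_1 ≅ Z^11, C_2 ≅ Z^2.

Boundary ∂_1: C_1 → C_0 maps an edge to its endpoints' difference, ∂[p,q] = q − p.
The 8×11 boundary matrix has rank 7 and Smith normal form diag(1,1,1,1,1,1,1).

Boundary ∂_2: C_2 → C_1 sends each 2-simplex [p,q,r] to [q,r] − [p,r] + [p,q]. For instance
  ∂[1,2,5] = [2,5] − [1,5] + [1,2],
  ∂[1,2,3] = [2,3] − [1,3] + [1,2].
The 11×2 boundary matrix has rank 2 and Smith normal form diag(1,1).

Computing H_k = (kernel of ∂_k) / (image of ∂_{k+1}):

  H_1: rank ker ∂_1 − rank ∂_2 = (11 − 7) − 2 = 2, and the invariant factors of ∂_2 are all 1, so H_1 = Z^2.

H_1 ≅ Z^2.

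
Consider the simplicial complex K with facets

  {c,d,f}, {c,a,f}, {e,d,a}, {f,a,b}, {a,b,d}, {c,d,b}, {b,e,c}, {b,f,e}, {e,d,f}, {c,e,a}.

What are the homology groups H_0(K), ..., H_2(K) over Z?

Fix the vertex order a < b < c < d < e < f and write every simplex with vertices in increasing order. Then dim K = 2 and the simplices of K are:

  0-simplices (6): a, b, c, d, e, f
  1-simplices (15): ab, ac, ad, ae, af, bc, bd, be, bf, cd, ce, cf, de, df, ef
  2-simplices (10): abd, abf, ace, acf, ade, bcd, bce, bef, cdf, def

Hence C_0 ≅ Z^6, C_1 ≅ Z^15, C_2 ≅ Z^10.

The boundary map ∂_1: C_1 → C_0 sends each edge [p,q] (with p < q) to q − p.
As a 6×15 matrix over Z this has rank 5, with invariant factors (1,1,1,1,1).

The boundary map ∂_2: C_2 → C_1 maps a triangle to the signed sum of its edges. For instance
  ∂acf = cf − af + ac,
  ∂cdf = df − cf + cd.
As a 15×10 matrix over Z this has rank 10, with invariant factors (1,1,1,1,1,1,1,1,1,2).

Computing H_k = (kernel of ∂_k) / (image of ∂_{k+1}):

  H_0: rank C_0 − rank ∂_1 = 6 − 5 = 1, and the invariant factors of ∂_1 are all 1, so H_0 ≅ Z.
  H_1: rank ker ∂_1 − rank ∂_2 = (15 − 5) − 10 = 0, and ∂_2 has invariant factor 2 > 1, so H_1 ≅ Z/2.
  H_2: rank ker ∂_2 − rank ∂_3 = (10 − 10) − 0 = 0, and there is no ∂_3, so H_2 ≅ 0.

(K is a triangulation of the real projective plane RP^2.)

H_0 = Z,  H_1 = Z/2,  H_2 = 0.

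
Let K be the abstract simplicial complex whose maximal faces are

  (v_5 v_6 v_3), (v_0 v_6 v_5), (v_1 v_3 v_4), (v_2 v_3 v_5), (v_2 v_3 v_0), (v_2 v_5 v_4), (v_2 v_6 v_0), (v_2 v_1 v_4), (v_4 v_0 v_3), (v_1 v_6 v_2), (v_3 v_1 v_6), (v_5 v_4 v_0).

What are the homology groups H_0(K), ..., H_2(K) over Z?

H_0 = Z,  H_1 = Z/2,  H_2 = 0.

Order the vertices as v_0 < v_1 < v_2 < v_3 < v_4 < v_5 < v_6. Listing each simplex with vertices in this order, K has dimension 2 with simplices:

  0-simplices (7): [v_0], [v_1], [v_2], [v_3], [v_4], [v_5], [v_6]
  1-simplices (18): (18 of them)
  2-simplices (12): (12 of them)

Hence C_0 ≅ Z^7, C_1 ≅ Z^18, C_2 ≅ Z^12.

∂_1: C_1 → C_0 is given by ∂[p,q] = [q] − [p]. For instance
  ∂[v_3,v_4] = [v_4] − [v_3].
This gives a 7×18 integer matrix of rank 6; reducing to Smith normal form yields diagonal entries (1,1,1,1,1,1).

The boundary map ∂_2: C_2 → C_1 sends each 2-simplex [p,q,r] to [q,r] − [p,r] + [p,q]. For instance
  ∂[v_1,v_3,v_6] = [v_3,v_6] − [v_1,v_6] + [v_1,v_3],
  ∂[v_3,v_5,v_6] = [v_5,v_6] − [v_3,v_6] + [v_3,v_5].
This gives a 18×12 integer matrix of rank 12; reducing to Smith normal form yields diagonal entries (1,1,1,1,1,1,1,1,1,1,1,2).

Reading off H_k = ker ∂_k / im ∂_{k+1}:

  H_0: rank C_0 − rank ∂_1 = 7 − 6 = 1, and the invariant factors of ∂_1 are all 1, so H_0 = Z.
  H_1: rank ker ∂_1 − rank ∂_2 = (18 − 6) − 12 = 0, and ∂_2 has invariant factor 2 > 1, so H_1 = Z/2.
  H_2: rank ker ∂_2 − rank ∂_3 = (12 − 12) − 0 = 0, and there is no ∂_3, so H_2 = 0.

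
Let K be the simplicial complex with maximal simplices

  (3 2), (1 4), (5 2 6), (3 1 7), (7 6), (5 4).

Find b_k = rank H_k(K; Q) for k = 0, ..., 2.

Fix the vertex order 1 < 2 < 3 < 4 < 5 < 6 < 7 and write every simplex with vertices in increasing order. Then dim K = 2 and the simplices of K are:

  0-simplices (7): [1], [2], [3], [4], [5], [6], [7]
  1-simplices (10): [1,3], [1,4], [1,7], [2,3], [2,5], [2,6], [3,7], [4,5], [5,6], [6,7]
  2-simplices (2): [1,3,7], [2,5,6]

giving chain groups C_0 ≅ Z^7, C_1 ≅ Z^10, C_2 ≅ Z^2.

Boundary ∂_1: C_1 → C_0 is given by ∂[p,q] = [q] − [p]. For instance
  ∂[5,6] = [6] − [5].
The 7×10 boundary matrix has rank 6 and Smith normal form diag(1,1,1,1,1,1).

The boundary map ∂_2: C_2 → C_1 acts by ∂[p,q,r] = [q,r] − [p,r] + [p,q]. For instance
  ∂[1,3,7] = [3,7] − [1,7] + [1,3],
  ∂[2,5,6] = [5,6] − [2,6] + [2,5].
The 10×2 boundary matrix has rank 2 and Smith normal form diag(1,1).

Reading off H_k = ker ∂_k / im ∂_{k+1}:

  H_0: rank C_0 − rank ∂_1 = 7 − 6 = 1, and the invariant factors of ∂_1 are all 1, so H_0 = Z.
  H_1: rank ker ∂_1 − rank ∂_2 = (10 − 6) − 2 = 2, and the invariant factors of ∂_2 are all 1, so H_1 = Z^2.
  H_2: rank ker ∂_2 − rank ∂_3 = (2 − 2) − 0 = 0, and there is no ∂_3, so H_2 = 0.

Hence the Betti numbers are b_0 = 1, b_1 = 2, b_2 = 0.

b_0 = 1, b_1 = 2, b_2 = 0.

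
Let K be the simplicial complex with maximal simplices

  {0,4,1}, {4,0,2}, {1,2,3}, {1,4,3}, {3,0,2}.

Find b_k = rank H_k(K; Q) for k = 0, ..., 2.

b_0 = 1, b_1 = 1, b_2 = 0.

We work with the vertex ordering 0 < 1 < 2 < 3 < 4. The simplices of K, each written with vertices in increasing order, are:

  0-simplices (5): [0], [1], [2], [3], [4]
  1-simplices (10): [0,1], [0,2], [0,3], [0,4], [1,2], [1,3], [1,4], [2,3], [2,4], [3,4]
  2-simplices (5): [0,1,4], [0,2,3], [0,2,4], [1,2,3], [1,3,4]

Hence C_0 ≅ Z^5, C_1 ≅ Z^10, C_2 ≅ Z^5.

The boundary map ∂_1: C_1 → C_0 maps an edge to its endpoints' difference, ∂[p,q] = q − p.
The 5×10 boundary matrix has rank 4 and Smith normal form diag(1,1,1,1).

The boundary map ∂_2: C_2 → C_1 acts by ∂[p,q,r] = [q,r] − [p,r] + [p,q]. For instance
  ∂[0,1,4] = [1,4] − [0,4] + [0,1],
  ∂[1,3,4] = [3,4] − [1,4] + [1,3].
This gives a 10×5 integer matrix of rank 5; reducing to Smith normal form yields diagonal entries (1,1,1,1,1).

Computing H_k = (kernel of ∂_k) / (image of ∂_{k+1}):

  H_0: rank C_0 − rank ∂_1 = 5 − 4 = 1, and the invariant factors of ∂_1 are all 1, so H_0 = Z.
  H_1: rank ker ∂_1 − rank ∂_2 = (10 − 4) − 5 = 1, and the invariant factors of ∂_2 are all 1, so H_1 = Z.
  H_2: rank ker ∂_2 − rank ∂_3 = (5 − 5) − 0 = 0, and there is no ∂_3, so H_2 = 0.

(K is a triangulation of the Möbius band.)

Hence the Betti numbers are b_0 = 1, b_1 = 1, b_2 = 0.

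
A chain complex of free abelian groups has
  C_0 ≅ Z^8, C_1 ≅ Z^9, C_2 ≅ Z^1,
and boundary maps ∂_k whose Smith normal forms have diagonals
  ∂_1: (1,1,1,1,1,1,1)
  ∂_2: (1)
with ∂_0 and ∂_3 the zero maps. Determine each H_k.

H_0 ≅ Z,  H_1 ≅ Z,  H_2 = 0.

H_0: b_0 = 8 − 0 − 7 = 1; torsion from ∂_1 factors > 1: none. So H_0 ≅ Z.
H_1: b_1 = 9 − 7 − 1 = 1; torsion from ∂_2 factors > 1: none. So H_1 ≅ Z.
H_2: b_2 = 1 − 1 − 0 = 0; torsion from ∂_3 factors > 1: none. So H_2 ≅ 0.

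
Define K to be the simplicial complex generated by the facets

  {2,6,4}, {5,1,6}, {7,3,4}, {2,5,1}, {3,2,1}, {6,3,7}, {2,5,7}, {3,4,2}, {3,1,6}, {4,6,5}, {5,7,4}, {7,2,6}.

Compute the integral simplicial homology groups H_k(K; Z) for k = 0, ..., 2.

Fix the vertex order 1 < 2 < 3 < 4 < 5 < 6 < 7 and write every simplex with vertices in increasing order. Then dim K = 2 and the simplices of K are:

  0-simplices (7): [1], [2], [3], [4], [5], [6], [7]
  1-simplices (18): [1,2], [1,3], [1,5], [1,6], [2,3], [2,4], [2,5], [2,6], [2,7], [3,4], [3,6], [3,7], [4,5], [4,6], [4,7], [5,6], [5,7], [6,7]
  2-simplices (12): [1,2,3], [1,2,5], [1,3,6], [1,5,6], [2,3,4], [2,4,6], [2,5,7], [2,6,7], [3,4,7], [3,6,7], [4,5,6], [4,5,7]

so the chain groups are C_0 ≅ Z^7, C_1 ≅ Z^18, C_2 ≅ Z^12.

The boundary map ∂_1: C_1 → C_0 sends each edge [p,q] (with p < q) to q − p. For instance
  ∂[3,4] = [4] − [3].
As a 7×18 matrix over Z this has rank 6, with invariant factors (1,1,1,1,1,1).

∂_2: C_2 → C_1 sends each 2-simplex [p,q,r] to [q,r] − [p,r] + [p,q]. For instance
  ∂[1,2,5] = [2,5] − [1,5] + [1,2],
  ∂[4,5,7] = [5,7] − [4,7] + [4,5].
This gives a 18×12 integer matrix of rank 12; reducing to Smith normal form yields diagonal entries (1,1,1,1,1,1,1,1,1,1,1,2).

Reading off H_k = ker ∂_k / im ∂_{k+1}:

  H_0: rank C_0 − rank ∂_1 = 7 − 6 = 1, and the invariant factors of ∂_1 are all 1, so H_0 ≅ Z.
  H_1: rank ker ∂_1 − rank ∂_2 = (18 − 6) − 12 = 0, and ∂_2 has invariant factor 2 > 1, so H_1 ≅ Z_2.
  H_2: rank ker ∂_2 − rank ∂_3 = (12 − 12) − 0 = 0, and there is no ∂_3, so H_2 ≅ 0.

As a check, the Euler characteristic is 7 − 18 + 12 = 1, which agrees with 1 − 0 + 0 = 1.

H_0 ≅ Z,  H_1 ≅ Z_2,  H_2 = 0.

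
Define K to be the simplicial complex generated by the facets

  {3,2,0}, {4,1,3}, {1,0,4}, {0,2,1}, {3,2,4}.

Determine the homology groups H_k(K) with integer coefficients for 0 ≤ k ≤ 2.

Take the total order 0 < 1 < 2 < 3 < 4 on the vertex set. Then K (dimension 2) consists of the simplices:

  0-simplices (5): [0], [1], [2], [3], [4]
  1-simplices (10): [0,1], [0,2], [0,3], [0,4], [1,2], [1,3], [1,4], [2,3], [2,4], [3,4]
  2-simplices (5): [0,1,2], [0,1,4], [0,2,3], [1,3,4], [2,3,4]

so the chain groups are C_0 ≅ Z^5, C_1 ≅ Z^10, C_2 ≅ Z^5.

Boundary ∂_1: C_1 → C_0 maps an edge to its endpoints' difference, ∂[p,q] = q − p. For instance
  ∂[0,3] = [3] − [0].
The resulting 5×10 matrix has rank 4, and its Smith normal form has invariant factors (1,1,1,1).

∂_2: C_2 → C_1 sends each 2-simplex [p,q,r] to [q,r] − [p,r] + [p,q]. For instance
  ∂[0,2,3] = [2,3] − [0,3] + [0,2],
  ∂[1,3,4] = [3,4] − [1,4] + [1,3].
This gives a 10×5 integer matrix of rank 5; reducing to Smith normal form yields diagonal entries (1,1,1,1,1).

From H_k ≅ ker(∂_k) / im(∂_{k+1}) we obtain:

  H_0: rank C_0 − rank ∂_1 = 5 − 4 = 1, and the invariant factors of ∂_1 are all 1, so H_0 = Z.
  H_1: rank ker ∂_1 − rank ∂_2 = (10 − 4) − 5 = 1, and the invariant factors of ∂_2 are all 1, so H_1 = Z.
  H_2: rank ker ∂_2 − rank ∂_3 = (5 − 5) − 0 = 0, and there is no ∂_3, so H_2 = 0.

As a check, the Euler characteristic is 5 − 10 + 5 = 0, which agrees with 1 − 1 + 0 = 0.
(K is a triangulation of the Möbius band.)

H_0 = Z,  H_1 = Z,  H_2 = 0.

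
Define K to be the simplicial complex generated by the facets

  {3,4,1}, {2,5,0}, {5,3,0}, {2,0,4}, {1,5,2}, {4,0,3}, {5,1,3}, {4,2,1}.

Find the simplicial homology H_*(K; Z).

K has 6 vertices, 12 edges, 8 triangles.
rank ∂_0 = 0, rank ∂_1 = 5 ⇒ b_0 = 6 − 0 − 5 = 1; all invariant factors of ∂_1 are 1 so no torsion. So H_0 ≅ Z.
rank ∂_1 = 5, rank ∂_2 = 7 ⇒ b_1 = 12 − 5 − 7 = 0; all invariant factors of ∂_2 are 1 so no torsion. So H_1 ≅ 0.
rank ∂_2 = 7, rank ∂_3 = 0 ⇒ b_2 = 8 − 7 − 0 = 1. So H_2 ≅ Z.

H_0 ≅ Z,  H_1 = 0,  H_2 ≅ Z.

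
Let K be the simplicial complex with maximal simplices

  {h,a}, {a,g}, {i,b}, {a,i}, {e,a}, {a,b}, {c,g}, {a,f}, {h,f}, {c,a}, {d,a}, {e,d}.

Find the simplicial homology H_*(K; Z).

Fix the vertex order a < b < c < d < e < f < g < h < i and write every simplex with vertices in increasing order. Then dim K = 1 and the simplices of K are:

  0-simplices (9): a, b, c, d, e, f, g, h, i
  1-simplices (12): ab, ac, ad, ae, af, ag, ah, ai, bi, cg, de, fh

Hence C_0 ≅ Z^9, C_1 ≅ Z^12.

Boundary ∂_1: C_1 → C_0 maps an edge to its endpoints' difference, ∂[p,q] = q − p. For instance
  ∂ad = d − a.
This gives a 9×12 integer matrix of rank 8; reducing to Smith normal form yields diagonal entries (1,1,1,1,1,1,1,1).

From H_k ≅ ker(∂_k) / im(∂_{k+1}) we obtain:

  H_0: rank C_0 − rank ∂_1 = 9 − 8 = 1, and the invariant factors of ∂_1 are all 1, so H_0 = Z.
  H_1: rank ker ∂_1 − rank ∂_2 = (12 − 8) − 0 = 4, and there is no ∂_2, so H_1 = Z^4.

H_0 = Z,  H_1 = Z^4.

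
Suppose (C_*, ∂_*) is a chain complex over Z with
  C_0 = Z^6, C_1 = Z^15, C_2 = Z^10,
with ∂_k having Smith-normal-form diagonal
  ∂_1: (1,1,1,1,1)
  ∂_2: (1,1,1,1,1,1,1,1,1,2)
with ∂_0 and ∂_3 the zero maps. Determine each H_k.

H_0: b_0 = 6 − 0 − 5 = 1; torsion from ∂_1 factors > 1: none. So H_0 = Z.
H_1: b_1 = 15 − 5 − 10 = 0; torsion from ∂_2 factors > 1: [2]. So H_1 = Z/2.
H_2: b_2 = 10 − 10 − 0 = 0; torsion from ∂_3 factors > 1: none. So H_2 = 0.

H_0 = Z,  H_1 = Z/2,  H_2 = 0.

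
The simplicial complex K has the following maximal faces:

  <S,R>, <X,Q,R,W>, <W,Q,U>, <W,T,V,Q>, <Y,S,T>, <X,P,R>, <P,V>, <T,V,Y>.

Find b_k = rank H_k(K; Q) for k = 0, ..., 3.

Order the vertices as P < Q < R < S < T < U < V < W < X < Y. Listing each simplex with vertices in this order, K has dimension 3 with simplices:

  0-simplices (10): P, Q, R, S, T, U, V, W, X, Y
  1-simplices (21): PR, PV, PX, QR, QT, QU, QV, QW, QX, RS, RW, RX, ST, SY, TV, TW, TY, UW, VW, VY, WX
  2-simplices (12): PRX, QRW, QRX, QTV, QTW, QUW, QVW, QWX, RWX, STY, TVW, TVY
  3-simplices (2): QRWX, QTVW

giving chain groups C_0 ≅ Z^10, C_1 ≅ Z^21, C_2 ≅ Z^12, C_3 ≅ Z^2.

The boundary map ∂_1: C_1 → C_0 sends each edge [p,q] (with p < q) to q − p. For instance
  ∂QU = U − Q.
As a 10×21 matrix over Z this has rank 9, with invariant factors (1,1,1,1,1,1,1,1,1).

Boundary ∂_2: C_2 → C_1 maps a triangle to the signed sum of its edges. For instance
  ∂QUW = UW − QW + QU,
  ∂TVY = VY − TY + TV.
The 21×12 boundary matrix has rank 10 and Smith normal form diag(1,1,1,1,1,1,1,1,1,1).

Boundary ∂_3: C_3 → C_2 sends each 3-simplex σ to the alternating sum Σ_i (−1)^i (σ with its i-th vertex removed). For instance
  ∂QRWX = RWX − QWX + QRX − QRW,
  ∂QTVW = TVW − QVW + QTW − QTV.
The resulting 12×2 matrix has rank 2, and its Smith normal form has invariant factors (1,1).

Now H_k = ker ∂_k / im ∂_{k+1}, so:

  H_0: rank C_0 − rank ∂_1 = 10 − 9 = 1, and the invariant factors of ∂_1 are all 1, so H_0 ≅ Z.
  H_1: rank ker ∂_1 − rank ∂_2 = (21 − 9) − 10 = 2, and the invariant factors of ∂_2 are all 1, so H_1 ≅ Z^2.
  H_2: rank ker ∂_2 − rank ∂_3 = (12 − 10) − 2 = 0, and the invariant factors of ∂_3 are all 1, so H_2 ≅ 0.
  H_3: rank ker ∂_3 − rank ∂_4 = (2 − 2) − 0 = 0, and there is no ∂_4, so H_3 ≅ 0.

As a check, the Euler characteristic is 10 − 21 + 12 − 2 = -1, which agrees with 1 − 2 + 0 − 0 = -1.

Hence the Betti numbers are b_0 = 1, b_1 = 2, b_2 = 0, b_3 = 0.

b_0 = 1, b_1 = 2, b_2 = 0, b_3 = 0.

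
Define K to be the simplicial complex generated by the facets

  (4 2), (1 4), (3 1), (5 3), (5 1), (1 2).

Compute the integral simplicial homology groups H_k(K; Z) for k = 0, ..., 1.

Fix the vertex order 1 < 2 < 3 < 4 < 5 and write every simplex with vertices in increasing order. Then dim K = 1 and the simplices of K are:

  0-simplices (5): [1], [2], [3], [4], [5]
  1-simplices (6): [1,2], [1,3], [1,4], [1,5], [2,4], [3,5]

Hence C_0 ≅ Z^5, C_1 ≅ Z^6.

Boundary ∂_1: C_1 → C_0 maps an edge to its endpoints' difference, ∂[p,q] = q − p.
The 5×6 boundary matrix has rank 4 and Smith normal form diag(1,1,1,1).

Computing H_k = (kernel of ∂_k) / (image of ∂_{k+1}):

  H_0: rank C_0 − rank ∂_1 = 5 − 4 = 1, and the invariant factors of ∂_1 are all 1, so H_0 ≅ Z.
  H_1: rank ker ∂_1 − rank ∂_2 = (6 − 4) − 0 = 2, and there is no ∂_2, so H_1 ≅ Z^2.

H_0 = Z,  H_1 = Z^2.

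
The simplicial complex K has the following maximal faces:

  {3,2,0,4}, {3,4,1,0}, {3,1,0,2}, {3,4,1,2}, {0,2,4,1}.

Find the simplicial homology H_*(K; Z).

H_0 ≅ Z,  H_1 = 0,  H_2 = 0,  H_3 ≅ Z.

Take the total order 0 < 1 < 2 < 3 < 4 on the vertex set. Then K (dimension 3) consists of the simplices:

  0-simplices (5): [0], [1], [2], [3], [4]
  1-simplices (10): [0,1], [0,2], [0,3], [0,4], [1,2], [1,3], [1,4], [2,3], [2,4], [3,4]
  2-simplices (10): [0,1,2], [0,1,3], [0,1,4], [0,2,3], [0,2,4], [0,3,4], [1,2,3], [1,2,4], [1,3,4], [2,3,4]
  3-simplices (5): [0,1,2,3], [0,1,2,4], [0,1,3,4], [0,2,3,4], [1,2,3,4]

Hence C_0 ≅ Z^5, C_1 ≅ Z^10, C_2 ≅ Z^10, C_3 ≅ Z^5.

Boundary ∂_1: C_1 → C_0 sends each edge [p,q] (with p < q) to q − p. For instance
  ∂[1,3] = [3] − [1].
As a 5×10 matrix over Z this has rank 4, with invariant factors (1,1,1,1).

∂_2: C_2 → C_1 acts by ∂[p,q,r] = [q,r] − [p,r] + [p,q]. For instance
  ∂[1,2,4] = [2,4] − [1,4] + [1,2],
  ∂[0,1,2] = [1,2] − [0,2] + [0,1].
This gives a 10×10 integer matrix of rank 6; reducing to Smith normal form yields diagonal entries (1,1,1,1,1,1).

Boundary ∂_3: C_3 → C_2 sends each 3-simplex σ to the alternating sum Σ_i (−1)^i (σ with its i-th vertex removed). For instance
  ∂[1,2,3,4] = [2,3,4] − [1,3,4] + [1,2,4] − [1,2,3],
  ∂[0,1,2,3] = [1,2,3] − [0,2,3] + [0,1,3] − [0,1,2].
This gives a 10×5 integer matrix of rank 4; reducing to Smith normal form yields diagonal entries (1,1,1,1).

Reading off H_k = ker ∂_k / im ∂_{k+1}:

  H_0: rank C_0 − rank ∂_1 = 5 − 4 = 1, and the invariant factors of ∂_1 are all 1, so H_0 ≅ Z.
  H_1: rank ker ∂_1 − rank ∂_2 = (10 − 4) − 6 = 0, and the invariant factors of ∂_2 are all 1, so H_1 ≅ 0.
  H_2: rank ker ∂_2 − rank ∂_3 = (10 − 6) − 4 = 0, and the invariant factors of ∂_3 are all 1, so H_2 ≅ 0.
  H_3: rank ker ∂_3 − rank ∂_4 = (5 − 4) − 0 = 1, and there is no ∂_4, so H_3 ≅ Z.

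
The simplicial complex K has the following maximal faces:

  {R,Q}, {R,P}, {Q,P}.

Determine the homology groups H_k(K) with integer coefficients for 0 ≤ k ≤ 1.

H_0 ≅ Z,  H_1 ≅ Z.

Order the vertices as P < Q < R. Listing each simplex with vertices in this order, K has dimension 1 with simplices:

  0-simplices (3): P, Q, R
  1-simplices (3): PQ, PR, QR

Hence C_0 ≅ Z^3, C_1 ≅ Z^3.

∂_1: C_1 → C_0 is given by ∂[p,q] = [q] − [p].
The resulting 3×3 matrix has rank 2, and its Smith normal form has invariant factors (1,1).

Now H_k = ker ∂_k / im ∂_{k+1}, so:

  H_0: rank C_0 − rank ∂_1 = 3 − 2 = 1, and the invariant factors of ∂_1 are all 1, so H_0 ≅ Z.
  H_1: rank ker ∂_1 − rank ∂_2 = (3 − 2) − 0 = 1, and there is no ∂_2, so H_1 ≅ Z.

(K is a triangulation of the circle S^1.)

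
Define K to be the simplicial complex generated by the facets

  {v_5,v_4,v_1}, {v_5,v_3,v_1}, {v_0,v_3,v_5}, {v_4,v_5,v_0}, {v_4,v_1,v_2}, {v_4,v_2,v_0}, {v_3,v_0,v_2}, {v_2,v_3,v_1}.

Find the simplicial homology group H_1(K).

H_1 = 0.

Fix the vertex order v_0 < v_1 < v_2 < v_3 < v_4 < v_5 and write every simplex with vertices in increasing order. Then dim K = 2 and the simplices of K are:

  0-simplices (6): [v_0], [v_1], [v_2], [v_3], [v_4], [v_5]
  1-simplices (12): [v_0,v_2], [v_0,v_3], [v_0,v_4], [v_0,v_5], [v_1,v_2], [v_1,v_3], [v_1,v_4], [v_1,v_5], [v_2,v_3], [v_2,v_4], [v_3,v_5], [v_4,v_5]
  2-simplices (8): [v_0,v_2,v_3], [v_0,v_2,v_4], [v_0,v_3,v_5], [v_0,v_4,v_5], [v_1,v_2,v_3], [v_1,v_2,v_4], [v_1,v_3,v_5], [v_1,v_4,v_5]

giving chain groups C_0 ≅ Z^6, C_1 ≅ Z^12, C_2 ≅ Z^8.

Boundary ∂_1: C_1 → C_0 is given by ∂[p,q] = [q] − [p].
The 6×12 boundary matrix has rank 5 and Smith normal form diag(1,1,1,1,1).

∂_2: C_2 → C_1 sends each 2-simplex [p,q,r] to [q,r] − [p,r] + [p,q]. For instance
  ∂[v_0,v_4,v_5] = [v_4,v_5] − [v_0,v_5] + [v_0,v_4],
  ∂[v_1,v_2,v_4] = [v_2,v_4] − [v_1,v_4] + [v_1,v_2].
The 12×8 boundary matrix has rank 7 and Smith normal form diag(1,1,1,1,1,1,1).

Reading off H_k = ker ∂_k / im ∂_{k+1}:

  H_1: rank ker ∂_1 − rank ∂_2 = (12 − 5) − 7 = 0, and the invariant factors of ∂_2 are all 1, so H_1 ≅ 0.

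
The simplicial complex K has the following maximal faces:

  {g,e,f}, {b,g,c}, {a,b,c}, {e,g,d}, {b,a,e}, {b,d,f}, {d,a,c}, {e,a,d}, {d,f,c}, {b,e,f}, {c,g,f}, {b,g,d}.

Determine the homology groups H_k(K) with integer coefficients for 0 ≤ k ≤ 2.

Take the total order a < b < c < d < e < f < g on the vertex set. Then K (dimension 2) consists of the simplices:

  0-simplices (7): a, b, c, d, e, f, g
  1-simplices (18): ab, ac, ad, ae, bc, bd, be, bf, bg, cd, cf, cg, de, df, dg, ef, eg, fg
  2-simplices (12): abc, abe, acd, ade, bcg, bdf, bdg, bef, cdf, cfg, deg, efg

giving chain groups C_0 ≅ Z^7, C_1 ≅ Z^18, C_2 ≅ Z^12.

The boundary map ∂_1: C_1 → C_0 is given by ∂[p,q] = [q] − [p]. For instance
  ∂ae = e − a.
The resulting 7×18 matrix has rank 6, and its Smith normal form has invariant factors (1,1,1,1,1,1).

∂_2: C_2 → C_1 maps a triangle to the signed sum of its edges. For instance
  ∂abc = bc − ac + ab,
  ∂acd = cd − ad + ac.
The resulting 18×12 matrix has rank 12, and its Smith normal form has invariant factors (1,1,1,1,1,1,1,1,1,1,1,2).

Now H_k = ker ∂_k / im ∂_{k+1}, so:

  H_0: rank C_0 − rank ∂_1 = 7 − 6 = 1, and the invariant factors of ∂_1 are all 1, so H_0 = Z.
  H_1: rank ker ∂_1 − rank ∂_2 = (18 − 6) − 12 = 0, and ∂_2 has invariant factor 2 > 1, so H_1 = Z_2.
  H_2: rank ker ∂_2 − rank ∂_3 = (12 − 12) − 0 = 0, and there is no ∂_3, so H_2 = 0.

As a check, the Euler characteristic is 7 − 18 + 12 = 1, which agrees with 1 − 0 + 0 = 1.
(K is a triangulation of the real projective plane RP^2.)

H_0 ≅ Z,  H_1 ≅ Z_2,  H_2 = 0.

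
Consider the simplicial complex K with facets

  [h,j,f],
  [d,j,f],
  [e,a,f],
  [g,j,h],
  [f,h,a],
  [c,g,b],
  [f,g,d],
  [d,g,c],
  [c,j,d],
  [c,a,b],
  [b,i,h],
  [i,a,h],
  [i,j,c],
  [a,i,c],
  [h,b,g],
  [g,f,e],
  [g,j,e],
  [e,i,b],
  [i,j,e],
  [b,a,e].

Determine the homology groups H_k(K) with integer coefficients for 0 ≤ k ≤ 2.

Fix the vertex order a < b < c < d < e < f < g < h < i < j and write every simplex with vertices in increasing order. Then dim K = 2 and the simplices of K are:

  0-simplices (10): a, b, c, d, e, f, g, h, i, j
  1-simplices (30): ab, ac, ae, af, ah, ai, bc, be, bg, bh, bi, cd, cg, ci, cj, df, dg, dj, ef, eg, ei, ej, fg, fh, fj, gh, gj, hi, hj, ij
  2-simplices (20): abc, abe, aci, aef, afh, ahi, bcg, bei, bgh, bhi, cdg, cdj, cij, dfg, dfj, efg, egj, eij, fhj, ghj

so the chain groups are C_0 ≅ Z^10, C_1 ≅ Z^30, C_2 ≅ Z^20.

∂_1: C_1 → C_0 maps an edge to its endpoints' difference, ∂[p,q] = q − p. For instance
  ∂dj = j − d.
The resulting 10×30 matrix has rank 9, and its Smith normal form has invariant factors (1,1,1,1,1,1,1,1,1).

The boundary map ∂_2: C_2 → C_1 sends each 2-simplex [p,q,r] to [q,r] − [p,r] + [p,q]. For instance
  ∂bcg = cg − bg + bc,
  ∂cdg = dg − cg + cd.
The resulting 30×20 matrix has rank 20, and its Smith normal form has invariant factors (1,1,1,1,1,1,1,1,1,1,1,1,1,1,1,1,1,1,1,2).

Reading off H_k = ker ∂_k / im ∂_{k+1}:

  H_0: rank C_0 − rank ∂_1 = 10 − 9 = 1, and the invariant factors of ∂_1 are all 1, so H_0 = Z.
  H_1: rank ker ∂_1 − rank ∂_2 = (30 − 9) − 20 = 1, and ∂_2 has invariant factor 2 > 1, so H_1 = Z ⊕ Z/2Z.
  H_2: rank ker ∂_2 − rank ∂_3 = (20 − 20) − 0 = 0, and there is no ∂_3, so H_2 = 0.

As a check, the Euler characteristic is 10 − 30 + 20 = 0, which agrees with 1 − 1 + 0 = 0.

H_0 ≅ Z,  H_1 ≅ Z ⊕ Z/2Z,  H_2 = 0.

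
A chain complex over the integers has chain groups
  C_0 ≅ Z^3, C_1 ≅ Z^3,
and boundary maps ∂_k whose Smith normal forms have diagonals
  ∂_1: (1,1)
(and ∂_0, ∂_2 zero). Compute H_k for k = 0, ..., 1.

H_0: b_0 = 3 − 0 − 2 = 1; torsion from ∂_1 factors > 1: none. So H_0 ≅ Z.
H_1: b_1 = 3 − 2 − 0 = 1; torsion from ∂_2 factors > 1: none. So H_1 ≅ Z.

H_0 ≅ Z,  H_1 ≅ Z.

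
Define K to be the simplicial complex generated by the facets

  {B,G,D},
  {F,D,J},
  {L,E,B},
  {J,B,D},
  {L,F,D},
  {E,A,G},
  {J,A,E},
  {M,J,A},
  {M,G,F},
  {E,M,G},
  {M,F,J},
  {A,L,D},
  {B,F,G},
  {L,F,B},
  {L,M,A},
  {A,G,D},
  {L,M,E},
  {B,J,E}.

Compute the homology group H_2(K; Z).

K has 9 vertices, 27 edges, 18 triangles.
rank ∂_2 = 18, rank ∂_3 = 0 ⇒ b_2 = 18 − 18 − 0 = 0. So H_2 ≅ 0.

H_2 ≅ 0.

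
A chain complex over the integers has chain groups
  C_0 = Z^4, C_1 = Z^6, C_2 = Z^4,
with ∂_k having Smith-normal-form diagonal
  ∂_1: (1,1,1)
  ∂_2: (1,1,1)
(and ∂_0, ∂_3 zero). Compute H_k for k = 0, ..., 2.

H_0: b_0 = 4 − 0 − 3 = 1; torsion from ∂_1 factors > 1: none. So H_0 = Z.
H_1: b_1 = 6 − 3 − 3 = 0; torsion from ∂_2 factors > 1: none. So H_1 = 0.
H_2: b_2 = 4 − 3 − 0 = 1; torsion from ∂_3 factors > 1: none. So H_2 = Z.

H_0 = Z,  H_1 = 0,  H_2 = Z.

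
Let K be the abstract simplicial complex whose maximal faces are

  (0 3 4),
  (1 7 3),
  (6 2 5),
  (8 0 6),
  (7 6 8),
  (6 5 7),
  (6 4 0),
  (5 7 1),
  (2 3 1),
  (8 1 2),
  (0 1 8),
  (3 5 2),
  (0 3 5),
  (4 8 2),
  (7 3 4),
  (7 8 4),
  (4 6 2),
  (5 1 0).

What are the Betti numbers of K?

We work with the vertex ordering 0 < 1 < 2 < 3 < 4 < 5 < 6 < 7 < 8. The simplices of K, each written with vertices in increasing order, are:

  0-simplices (9): [0], [1], [2], [3], [4], [5], [6], [7], [8]
  1-simplices (27): (27 of them)
  2-simplices (18): [0,1,5], [0,1,8], [0,3,4], [0,3,5], [0,4,6], [0,6,8], [1,2,3], [1,2,8], [1,3,7], [1,5,7], [2,3,5], [2,4,6], [2,4,8], [2,5,6], [3,4,7], [4,7,8], [5,6,7], [6,7,8]

giving chain groups C_0 ≅ Z^9, C_1 ≅ Z^27, C_2 ≅ Z^18.

The boundary map ∂_1: C_1 → C_0 maps an edge to its endpoints' difference, ∂[p,q] = q − p. For instance
  ∂[3,5] = [5] − [3].
The resulting 9×27 matrix has rank 8, and its Smith normal form has invariant factors (1,1,1,1,1,1,1,1).

Boundary ∂_2: C_2 → C_1 maps a triangle to the signed sum of its edges. For instance
  ∂[2,3,5] = [3,5] − [2,5] + [2,3],
  ∂[0,4,6] = [4,6] − [0,6] + [0,4].
This gives a 27×18 integer matrix of rank 18; reducing to Smith normal form yields diagonal entries (1,1,1,1,1,1,1,1,1,1,1,1,1,1,1,1,1,2).

Computing H_k = (kernel of ∂_k) / (image of ∂_{k+1}):

  H_0: rank C_0 − rank ∂_1 = 9 − 8 = 1, and the invariant factors of ∂_1 are all 1, so H_0 = Z.
  H_1: rank ker ∂_1 − rank ∂_2 = (27 − 8) − 18 = 1, and ∂_2 has invariant factor 2 > 1, so H_1 = Z × Z/2.
  H_2: rank ker ∂_2 − rank ∂_3 = (18 − 18) − 0 = 0, and there is no ∂_3, so H_2 = 0.

As a check, the Euler characteristic is 9 − 27 + 18 = 0, which agrees with 1 − 1 + 0 = 0.

Hence the Betti numbers are b_0 = 1, b_1 = 1, b_2 = 0.

b_0 = 1, b_1 = 1, b_2 = 0.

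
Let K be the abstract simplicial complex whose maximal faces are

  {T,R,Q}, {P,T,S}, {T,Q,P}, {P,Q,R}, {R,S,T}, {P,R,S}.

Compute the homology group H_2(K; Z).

We work with the vertex ordering P < Q < R < S < T. The simplices of K, each written with vertices in increasing order, are:

  0-simplices (5): P, Q, R, S, T
  1-simplices (9): PQ, PR, PS, PT, QR, QT, RS, RT, ST
  2-simplices (6): PQR, PQT, PRS, PST, QRT, RST

giving chain groups C_0 ≅ Z^5, C_1 ≅ Z^9, C_2 ≅ Z^6.

The boundary map ∂_1: C_1 → C_0 maps an edge to its endpoints' difference, ∂[p,q] = q − p.
As a 5×9 matrix over Z this has rank 4, with invariant factors (1,1,1,1).

∂_2: C_2 → C_1 sends each 2-simplex [p,q,r] to [q,r] − [p,r] + [p,q]. For instance
  ∂PQT = QT − PT + PQ,
  ∂PQR = QR − PR + PQ.
This gives a 9×6 integer matrix of rank 5; reducing to Smith normal form yields diagonal entries (1,1,1,1,1).

Now H_k = ker ∂_k / im ∂_{k+1}, so:

  H_2: rank ker ∂_2 − rank ∂_3 = (6 − 5) − 0 = 1, and there is no ∂_3, so H_2 ≅ Z.

H_2 = Z.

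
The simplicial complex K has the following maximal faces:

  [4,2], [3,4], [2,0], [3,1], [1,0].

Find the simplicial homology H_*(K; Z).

H_0 = Z,  H_1 = Z.

Fix the vertex order 0 < 1 < 2 < 3 < 4 and write every simplex with vertices in increasing order. Then dim K = 1 and the simplices of K are:

  0-simplices (5): [0], [1], [2], [3], [4]
  1-simplices (5): [0,1], [0,2], [1,3], [2,4], [3,4]

so the chain groups are C_0 ≅ Z^5, C_1 ≅ Z^5.

∂_1: C_1 → C_0 is given by ∂[p,q] = [q] − [p]. For instance
  ∂[0,1] = [1] − [0].
The resulting 5×5 matrix has rank 4, and its Smith normal form has invariant factors (1,1,1,1).

Reading off H_k = ker ∂_k / im ∂_{k+1}:

  H_0: rank C_0 − rank ∂_1 = 5 − 4 = 1, and the invariant factors of ∂_1 are all 1, so H_0 ≅ Z.
  H_1: rank ker ∂_1 − rank ∂_2 = (5 − 4) − 0 = 1, and there is no ∂_2, so H_1 ≅ Z.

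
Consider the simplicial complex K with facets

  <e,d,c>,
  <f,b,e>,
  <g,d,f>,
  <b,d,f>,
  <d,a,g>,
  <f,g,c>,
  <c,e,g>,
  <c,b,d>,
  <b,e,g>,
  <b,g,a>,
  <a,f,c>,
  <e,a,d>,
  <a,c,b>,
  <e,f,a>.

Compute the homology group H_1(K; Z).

Fix the vertex order a < b < c < d < e < f < g and write every simplex with vertices in increasing order. Then dim K = 2 and the simplices of K are:

  0-simplices (7): a, b, c, d, e, f, g
  1-simplices (21): ab, ac, ad, ae, af, ag, bc, bd, be, bf, bg, cd, ce, cf, cg, de, df, dg, ef, eg, fg
  2-simplices (14): abc, abg, acf, ade, adg, aef, bcd, bdf, bef, beg, cde, ceg, cfg, dfg

Hence C_0 ≅ Z^7, C_1 ≅ Z^21, C_2 ≅ Z^14.

The boundary map ∂_1: C_1 → C_0 maps an edge to its endpoints' difference, ∂[p,q] = q − p.
This gives a 7×21 integer matrix of rank 6; reducing to Smith normal form yields diagonal entries (1,1,1,1,1,1).

The boundary map ∂_2: C_2 → C_1 acts by ∂[p,q,r] = [q,r] − [p,r] + [p,q]. For instance
  ∂ceg = eg − cg + ce,
  ∂acf = cf − af + ac.
This gives a 21×14 integer matrix of rank 13; reducing to Smith normal form yields diagonal entries (1,1,1,1,1,1,1,1,1,1,1,1,1).

Now H_k = ker ∂_k / im ∂_{k+1}, so:

  H_1: rank ker ∂_1 − rank ∂_2 = (21 − 6) − 13 = 2, and the invariant factors of ∂_2 are all 1, so H_1 = Z^2.

(K is a triangulation of the torus T^2.)

H_1 ≅ Z^2.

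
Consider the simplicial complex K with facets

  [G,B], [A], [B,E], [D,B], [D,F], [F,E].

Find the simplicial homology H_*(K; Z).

K has 6 vertices, 5 edges.
rank ∂_0 = 0, rank ∂_1 = 4 ⇒ b_0 = 6 − 0 − 4 = 2; all invariant factors of ∂_1 are 1 so no torsion. So H_0 = Z^2.
rank ∂_1 = 4, rank ∂_2 = 0 ⇒ b_1 = 5 − 4 − 0 = 1. So H_1 = Z.

H_0 = Z^2,  H_1 = Z.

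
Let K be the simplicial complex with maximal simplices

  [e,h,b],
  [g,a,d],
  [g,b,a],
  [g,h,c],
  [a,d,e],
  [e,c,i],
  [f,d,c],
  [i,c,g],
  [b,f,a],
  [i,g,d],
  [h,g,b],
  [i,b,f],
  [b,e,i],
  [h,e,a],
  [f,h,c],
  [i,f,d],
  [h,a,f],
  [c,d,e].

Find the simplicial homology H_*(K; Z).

Fix the vertex order a < b < c < d < e < f < g < h < i and write every simplex with vertices in increasing order. Then dim K = 2 and the simplices of K are:

  0-simplices (9): a, b, c, d, e, f, g, h, i
  1-simplices (27): ab, ad, ae, af, ag, ah, be, bf, bg, bh, bi, cd, ce, cf, cg, ch, ci, de, df, dg, di, eh, ei, fh, fi, gh, gi
  2-simplices (18): abf, abg, ade, adg, aeh, afh, beh, bei, bfi, bgh, cde, cdf, cei, cfh, cgh, cgi, dfi, dgi

Hence C_0 ≅ Z^9, C_1 ≅ Z^27, C_2 ≅ Z^18.

∂_1: C_1 → C_0 maps an edge to its endpoints' difference, ∂[p,q] = q − p. For instance
  ∂dg = g − d.
As a 9×27 matrix over Z this has rank 8, with invariant factors (1,1,1,1,1,1,1,1).

The boundary map ∂_2: C_2 → C_1 sends each 2-simplex [p,q,r] to [q,r] − [p,r] + [p,q]. For instance
  ∂adg = dg − ag + ad,
  ∂cei = ei − ci + ce.
This gives a 27×18 integer matrix of rank 18; reducing to Smith normal form yields diagonal entries (1,1,1,1,1,1,1,1,1,1,1,1,1,1,1,1,1,2).

Computing H_k = (kernel of ∂_k) / (image of ∂_{k+1}):

  H_0: rank C_0 − rank ∂_1 = 9 − 8 = 1, and the invariant factors of ∂_1 are all 1, so H_0 = Z.
  H_1: rank ker ∂_1 − rank ∂_2 = (27 − 8) − 18 = 1, and ∂_2 has invariant factor 2 > 1, so H_1 = Z ⊕ Z/2.
  H_2: rank ker ∂_2 − rank ∂_3 = (18 − 18) − 0 = 0, and there is no ∂_3, so H_2 = 0.

H_0 = Z,  H_1 = Z ⊕ Z/2,  H_2 = 0.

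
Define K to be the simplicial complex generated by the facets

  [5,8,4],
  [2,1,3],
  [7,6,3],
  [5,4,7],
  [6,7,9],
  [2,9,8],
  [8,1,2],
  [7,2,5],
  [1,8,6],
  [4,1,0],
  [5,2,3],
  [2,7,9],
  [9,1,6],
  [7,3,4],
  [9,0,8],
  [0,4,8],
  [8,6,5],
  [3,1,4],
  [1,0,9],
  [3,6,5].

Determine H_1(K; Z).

H_1 ≅ Z × Z/2.

Take the total order 0 < 1 < 2 < 3 < 4 < 5 < 6 < 7 < 8 < 9 on the vertex set. Then K (dimension 2) consists of the simplices:

  0-simplices (10): [0], [1], [2], [3], [4], [5], [6], [7], [8], [9]
  1-simplices (30): (30 of them)
  2-simplices (20): (20 of them)

Hence C_0 ≅ Z^10, C_1 ≅ Z^30, C_2 ≅ Z^20.

∂_1: C_1 → C_0 is given by ∂[p,q] = [q] − [p]. For instance
  ∂[4,5] = [5] − [4].
As a 10×30 matrix over Z this has rank 9, with invariant factors (1,1,1,1,1,1,1,1,1).

The boundary map ∂_2: C_2 → C_1 sends each 2-simplex [p,q,r] to [q,r] − [p,r] + [p,q]. For instance
  ∂[3,5,6] = [5,6] − [3,6] + [3,5],
  ∂[1,6,9] = [6,9] − [1,9] + [1,6].
The 30×20 boundary matrix has rank 20 and Smith normal form diag(1,1,1,1,1,1,1,1,1,1,1,1,1,1,1,1,1,1,1,2).

Reading off H_k = ker ∂_k / im ∂_{k+1}:

  H_1: rank ker ∂_1 − rank ∂_2 = (30 − 9) − 20 = 1, and ∂_2 has invariant factor 2 > 1, so H_1 = Z × Z/2.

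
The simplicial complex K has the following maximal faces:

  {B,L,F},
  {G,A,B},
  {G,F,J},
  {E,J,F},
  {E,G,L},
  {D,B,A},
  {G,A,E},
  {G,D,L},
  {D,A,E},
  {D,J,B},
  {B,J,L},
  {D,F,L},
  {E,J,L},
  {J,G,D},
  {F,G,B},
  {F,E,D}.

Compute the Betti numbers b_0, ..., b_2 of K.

K has 8 vertices, 24 edges, 16 triangles.
rank ∂_0 = 0, rank ∂_1 = 7 ⇒ b_0 = 8 − 0 − 7 = 1; all invariant factors of ∂_1 are 1 so no torsion. So H_0 = Z.
rank ∂_1 = 7, rank ∂_2 = 15 ⇒ b_1 = 24 − 7 − 15 = 2; all invariant factors of ∂_2 are 1 so no torsion. So H_1 = Z^2.
rank ∂_2 = 15, rank ∂_3 = 0 ⇒ b_2 = 16 − 15 − 0 = 1. So H_2 = Z.

b_0 = 1, b_1 = 2, b_2 = 1.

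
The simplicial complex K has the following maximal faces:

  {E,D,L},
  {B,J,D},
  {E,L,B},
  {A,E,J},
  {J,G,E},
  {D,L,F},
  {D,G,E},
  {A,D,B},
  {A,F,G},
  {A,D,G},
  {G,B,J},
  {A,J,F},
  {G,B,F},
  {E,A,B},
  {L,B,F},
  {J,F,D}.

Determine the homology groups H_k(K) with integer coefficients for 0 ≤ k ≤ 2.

H_0 = Z,  H_1 = Z^2,  H_2 = Z.

Fix the vertex order A < B < D < E < F < G < J < L and write every simplex with vertices in increasing order. Then dim K = 2 and the simplices of K are:

  0-simplices (8): A, B, D, E, F, G, J, L
  1-simplices (24): AB, AD, AE, AF, AG, AJ, BD, BE, BF, BG, BJ, BL, DE, DF, DG, DJ, DL, EG, EJ, EL, FG, FJ, FL, GJ
  2-simplices (16): ABD, ABE, ADG, AEJ, AFG, AFJ, BDJ, BEL, BFG, BFL, BGJ, DEG, DEL, DFJ, DFL, EGJ

Hence C_0 ≅ Z^8, C_1 ≅ Z^24, C_2 ≅ Z^16.

The boundary map ∂_1: C_1 → C_0 sends each edge [p,q] (with p < q) to q − p.
The 8×24 boundary matrix has rank 7 and Smith normal form diag(1,1,1,1,1,1,1).

Boundary ∂_2: C_2 → C_1 maps a triangle to the signed sum of its edges. For instance
  ∂AFG = FG − AG + AF,
  ∂DFL = FL − DL + DF.
This gives a 24×16 integer matrix of rank 15; reducing to Smith normal form yields diagonal entries (1,1,1,1,1,1,1,1,1,1,1,1,1,1,1).

Computing H_k = (kernel of ∂_k) / (image of ∂_{k+1}):

  H_0: rank C_0 − rank ∂_1 = 8 − 7 = 1, and the invariant factors of ∂_1 are all 1, so H_0 = Z.
  H_1: rank ker ∂_1 − rank ∂_2 = (24 − 7) − 15 = 2, and the invariant factors of ∂_2 are all 1, so H_1 = Z^2.
  H_2: rank ker ∂_2 − rank ∂_3 = (16 − 15) − 0 = 1, and there is no ∂_3, so H_2 = Z.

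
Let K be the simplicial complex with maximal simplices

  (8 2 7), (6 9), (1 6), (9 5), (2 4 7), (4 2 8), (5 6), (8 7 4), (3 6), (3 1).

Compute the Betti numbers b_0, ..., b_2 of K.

We work with the vertex ordering 1 < 2 < 3 < 4 < 5 < 6 < 7 < 8 < 9. The simplices of K, each written with vertices in increasing order, are:

  0-simplices (9): [1], [2], [3], [4], [5], [6], [7], [8], [9]
  1-simplices (12): [1,3], [1,6], [2,4], [2,7], [2,8], [3,6], [4,7], [4,8], [5,6], [5,9], [6,9], [7,8]
  2-simplices (4): [2,4,7], [2,4,8], [2,7,8], [4,7,8]

giving chain groups C_0 ≅ Z^9, C_1 ≅ Z^12, C_2 ≅ Z^4.

∂_1: C_1 → C_0 is given by ∂[p,q] = [q] − [p].
This gives a 9×12 integer matrix of rank 7; reducing to Smith normal form yields diagonal entries (1,1,1,1,1,1,1).

∂_2: C_2 → C_1 acts by ∂[p,q,r] = [q,r] − [p,r] + [p,q]. For instance
  ∂[2,7,8] = [7,8] − [2,8] + [2,7],
  ∂[4,7,8] = [7,8] − [4,8] + [4,7].
The 12×4 boundary matrix has rank 3 and Smith normal form diag(1,1,1).

Now H_k = ker ∂_k / im ∂_{k+1}, so:

  H_0: rank C_0 − rank ∂_1 = 9 − 7 = 2, and the invariant factors of ∂_1 are all 1, so H_0 ≅ Z^2.
  H_1: rank ker ∂_1 − rank ∂_2 = (12 − 7) − 3 = 2, and the invariant factors of ∂_2 are all 1, so H_1 ≅ Z^2.
  H_2: rank ker ∂_2 − rank ∂_3 = (4 − 3) − 0 = 1, and there is no ∂_3, so H_2 ≅ Z.

Hence the Betti numbers are b_0 = 2, b_1 = 2, b_2 = 1.

b_0 = 2, b_1 = 2, b_2 = 1.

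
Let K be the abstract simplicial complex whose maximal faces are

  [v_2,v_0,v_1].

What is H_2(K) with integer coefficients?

H_2 = 0.

Fix the vertex order v_0 < v_1 < v_2 and write every simplex with vertices in increasing order. Then dim K = 2 and the simplices of K are:

  0-simplices (3): [v_0], [v_1], [v_2]
  1-simplices (3): [v_0,v_1], [v_0,v_2], [v_1,v_2]
  2-simplices (1): [v_0,v_1,v_2]

giving chain groups C_0 ≅ Z^3, C_1 ≅ Z^3, C_2 ≅ Z^1.

∂_1: C_1 → C_0 is given by ∂[p,q] = [q] − [p]. For instance
  ∂[v_0,v_1] = [v_1] − [v_0].
This gives a 3×3 integer matrix of rank 2; reducing to Smith normal form yields diagonal entries (1,1).

∂_2: C_2 → C_1 acts by ∂[p,q,r] = [q,r] − [p,r] + [p,q]. For instance
  ∂[v_0,v_1,v_2] = [v_1,v_2] − [v_0,v_2] + [v_0,v_1].
The 3×1 boundary matrix has rank 1 and Smith normal form diag(1).

Reading off H_k = ker ∂_k / im ∂_{k+1}:

  H_2: rank ker ∂_2 − rank ∂_3 = (1 − 1) − 0 = 0, and there is no ∂_3, so H_2 = 0.

(K is a triangulation of the 2-simplex.)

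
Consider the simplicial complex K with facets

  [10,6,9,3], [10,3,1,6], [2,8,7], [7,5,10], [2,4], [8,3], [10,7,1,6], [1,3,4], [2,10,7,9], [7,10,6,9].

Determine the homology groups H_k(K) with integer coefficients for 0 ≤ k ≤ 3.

Order the vertices as 1 < 2 < 3 < 4 < 5 < 6 < 7 < 8 < 9 < 10. Listing each simplex with vertices in this order, K has dimension 3 with simplices:

  0-simplices (10): [1], [2], [3], [4], [5], [6], [7], [8], [9], [10]
  1-simplices (24): (24 of them)
  2-simplices (18): (18 of them)
  3-simplices (5): [1,3,6,10], [1,6,7,10], [2,7,9,10], [3,6,9,10], [6,7,9,10]

Hence C_0 ≅ Z^10, C_1 ≅ Z^24, C_2 ≅ Z^18, C_3 ≅ Z^5.

∂_1: C_1 → C_0 is given by ∂[p,q] = [q] − [p].
The resulting 10×24 matrix has rank 9, and its Smith normal form has invariant factors (1,1,1,1,1,1,1,1,1).

Boundary ∂_2: C_2 → C_1 sends each 2-simplex [p,q,r] to [q,r] − [p,r] + [p,q]. For instance
  ∂[6,7,10] = [7,10] − [6,10] + [6,7],
  ∂[2,7,10] = [7,10] − [2,10] + [2,7].
The 24×18 boundary matrix has rank 13 and Smith normal form diag(1,1,1,1,1,1,1,1,1,1,1,1,1).

Boundary ∂_3: C_3 → C_2 sends each 3-simplex σ to the alternating sum Σ_i (−1)^i (σ with its i-th vertex removed). For instance
  ∂[1,6,7,10] = [6,7,10] − [1,7,10] + [1,6,10] − [1,6,7],
  ∂[2,7,9,10] = [7,9,10] − [2,9,10] + [2,7,10] − [2,7,9].
This gives a 18×5 integer matrix of rank 5; reducing to Smith normal form yields diagonal entries (1,1,1,1,1).

Reading off H_k = ker ∂_k / im ∂_{k+1}:

  H_0: rank C_0 − rank ∂_1 = 10 − 9 = 1, and the invariant factors of ∂_1 are all 1, so H_0 = Z.
  H_1: rank ker ∂_1 − rank ∂_2 = (24 − 9) − 13 = 2, and the invariant factors of ∂_2 are all 1, so H_1 = Z^2.
  H_2: rank ker ∂_2 − rank ∂_3 = (18 − 13) − 5 = 0, and the invariant factors of ∂_3 are all 1, so H_2 = 0.
  H_3: rank ker ∂_3 − rank ∂_4 = (5 − 5) − 0 = 0, and there is no ∂_4, so H_3 = 0.

H_0 = Z,  H_1 = Z^2,  H_2 = 0,  H_3 = 0.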